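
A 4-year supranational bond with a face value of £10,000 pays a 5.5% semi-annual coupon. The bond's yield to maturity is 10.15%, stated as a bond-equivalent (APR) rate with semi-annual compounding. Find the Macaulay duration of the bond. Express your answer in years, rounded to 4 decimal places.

3.6082 years

Periodic yield y = 0.05075. Discount each cash flow and weight by its period:
  t   CF        PV=CF/(1+0.05075)^t    t·PV
  1       275.00       261.7178       261.7178
  2       275.00       249.0772       498.1543
  3       275.00       237.0470       711.1411
  4       275.00       225.5979       902.3917
  5       275.00       214.7018     1,073.5090
  6       275.00       204.3320     1,225.9918
  7       275.00       194.4630     1,361.2408
  8    10,275.00     6,914.9117    55,319.2939
  Σ                  8,501.8484    61,353.4403
Price P = Σ PV = 8,501.8484.
Macaulay duration = Σ(t·PV) / P = 61,353.4403 / 8,501.8484 = 7.21648 half-year periods.
In years: 7.21648 / 2 = 3.60824 years.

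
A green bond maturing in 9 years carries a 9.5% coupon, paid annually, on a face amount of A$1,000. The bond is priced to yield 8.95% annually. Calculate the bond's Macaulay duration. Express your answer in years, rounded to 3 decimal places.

6.478 years

Periodic yield y = 0.0895. Discount each cash flow and weight by its year:
  t   CF        PV=CF/(1+0.0895)^t    t·PV
  1        95.00        87.1960        87.1960
  2        95.00        80.0330       160.0660
  3        95.00        73.4585       220.3754
  4        95.00        67.4240       269.6961
  5        95.00        61.8853       309.4265
  6        95.00        56.8016       340.8093
  7        95.00        52.1354       364.9480
  8        95.00        47.8526       382.8210
  9     1,095.00       506.2546     4,556.2917
  Σ                  1,033.0410     6,691.6299
Price P = Σ PV = 1,033.0410.
Macaulay duration = Σ(t·PV) / P = 6,691.6299 / 1,033.0410 = 6.47760 years.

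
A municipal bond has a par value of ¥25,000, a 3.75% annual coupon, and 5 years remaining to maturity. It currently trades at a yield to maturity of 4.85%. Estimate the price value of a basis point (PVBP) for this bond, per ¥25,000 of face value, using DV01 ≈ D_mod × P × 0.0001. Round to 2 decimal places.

¥10.54

Periodic yield y = 0.0485.
  t   CF        PV=CF/(1+0.0485)^t    t·PV
  1       937.50       894.1345       894.1345
  2       937.50       852.7749     1,705.5498
  3       937.50       813.3285     2,439.9854
  4       937.50       775.7067     3,102.8268
  5    25,937.50    20,468.4964   102,342.4818
  Σ                 23,804.4409   110,484.9782
P = 23,804.4409; D_Mac = 4.64136 yrs; D_mod = 4.42667 yrs.
DV01 ≈ 4.42667 × 23,804.4409 × 0.0001 = 10.537432.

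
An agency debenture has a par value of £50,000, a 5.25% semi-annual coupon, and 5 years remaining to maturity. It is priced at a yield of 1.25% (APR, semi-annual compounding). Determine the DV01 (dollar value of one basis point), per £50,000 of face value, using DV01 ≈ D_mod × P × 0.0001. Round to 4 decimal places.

£26.7783

Periodic yield y = 0.00625.
  t   CF        PV=CF/(1+0.00625)^t    t·PV
  1     1,312.50     1,304.3478     1,304.3478
  2     1,312.50     1,296.2463     2,592.4926
  3     1,312.50     1,288.1951     3,864.5852
  4     1,312.50     1,280.1939     5,120.7754
  5     1,312.50     1,272.2423     6,361.2117
  6     1,312.50     1,264.3402     7,586.0413
  7     1,312.50     1,256.4872     8,795.4102
  8     1,312.50     1,248.6829     9,989.4632
  9     1,312.50     1,240.9271    11,168.3440
  10   51,312.50    48,213.0094   482,130.0942
  Σ                 59,664.6722   538,912.7656
P = 59,664.6722; D_Mac = 9.03236 half-year periods = 4.51618 yrs; D_mod = 4.48813 yrs.
DV01 ≈ 4.48813 × 59,664.6722 × 0.0001 = 26.778274.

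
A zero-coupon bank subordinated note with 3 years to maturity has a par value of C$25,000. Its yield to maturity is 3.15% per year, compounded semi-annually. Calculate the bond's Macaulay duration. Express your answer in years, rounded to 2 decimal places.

3.00 years

A zero-coupon bond has a single cash flow at maturity, so its Macaulay duration equals its maturity: 3 years.
(Equivalently: 6 semi-annual periods ÷ 2 = 3 years.)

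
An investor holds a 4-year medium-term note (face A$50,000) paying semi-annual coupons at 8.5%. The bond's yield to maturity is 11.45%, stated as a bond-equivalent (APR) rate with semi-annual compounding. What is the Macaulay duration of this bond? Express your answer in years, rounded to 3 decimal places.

3.443 years

Periodic yield y = 0.05725. Discount each cash flow and weight by its period:
  t   CF        PV=CF/(1+0.05725)^t    t·PV
  1     2,125.00     2,009.9314     2,009.9314
  2     2,125.00     1,901.0938     3,802.1876
  3     2,125.00     1,798.1497     5,394.4492
  4     2,125.00     1,700.7801     6,803.1203
  5     2,125.00     1,608.6830     8,043.4149
  6     2,125.00     1,521.5729     9,129.4375
  7     2,125.00     1,439.1799    10,074.2591
  8    52,125.00    33,390.6226   267,124.9811
  Σ                 45,370.0134   312,381.7812
Price P = Σ PV = 45,370.0134.
Macaulay duration = Σ(t·PV) / P = 312,381.7812 / 45,370.0134 = 6.88520 half-year periods.
In years: 6.88520 / 2 = 3.44260 years.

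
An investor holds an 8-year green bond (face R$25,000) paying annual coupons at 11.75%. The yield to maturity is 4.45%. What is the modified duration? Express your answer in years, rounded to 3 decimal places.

5.789 years

Periodic yield y = 0.0445. First find Macaulay duration:
  t   CF        PV=CF/(1+0.0445)^t    t·PV
  1     2,937.50     2,812.3504     2,812.3504
  2     2,937.50     2,692.5327     5,385.0654
  3     2,937.50     2,577.8197     7,733.4592
  4     2,937.50     2,467.9940     9,871.9760
  5     2,937.50     2,362.8473    11,814.2364
  6     2,937.50     2,262.1803    13,573.0816
  7     2,937.50     2,165.8021    15,160.6145
  8    27,937.50    19,720.5937   157,764.7498
  Σ                 37,062.1202   224,115.5333
P = 37,062.1202; Macaulay duration = 224,115.5333 / 37,062.1202 = 6.04702 years.
Modified duration = D_Mac / (1 + y) = 6.04702 / 1.0445 = 5.78940 years.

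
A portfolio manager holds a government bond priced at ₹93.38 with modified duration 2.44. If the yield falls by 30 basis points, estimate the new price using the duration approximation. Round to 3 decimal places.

₹94.064

Duration approximation: ΔP/P ≈ -D_mod · Δy = -2.44 × (-0.003) = +0.007320.
New price ≈ 93.38 × (1 + 0.007320) = 94.0635416.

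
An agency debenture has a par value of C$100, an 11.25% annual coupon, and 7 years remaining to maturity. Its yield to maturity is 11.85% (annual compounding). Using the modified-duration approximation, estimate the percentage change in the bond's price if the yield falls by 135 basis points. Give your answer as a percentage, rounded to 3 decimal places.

Periodic yield y = 0.1185. Modified duration first:
  t   CF        PV=CF/(1+0.1185)^t    t·PV
  1        11.25        10.0581        10.0581
  2        11.25         8.9925        17.9850
  3        11.25         8.0398        24.1194
  4        11.25         7.1880        28.7520
  5        11.25         6.4265        32.1324
  6        11.25         5.7456        34.4737
  7       111.25        50.7982       355.5872
  Σ                     97.2487       503.1078
P = 97.2487; D_Mac = 5.17342 yrs; D_mod = 5.17342/(1+0.1185) = 4.62532 yrs.
ΔP/P ≈ -D_mod · Δy = -4.62532 × (-0.0135) = +0.062442 = +6.2442%.

+6.244%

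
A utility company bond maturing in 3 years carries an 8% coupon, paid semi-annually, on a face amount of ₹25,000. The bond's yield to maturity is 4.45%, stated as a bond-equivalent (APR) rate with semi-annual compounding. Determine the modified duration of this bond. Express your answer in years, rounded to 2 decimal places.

Periodic yield y = 0.02225. First find Macaulay duration:
  t   CF        PV=CF/(1+0.02225)^t    t·PV
  1     1,000.00       978.2343       978.2343
  2     1,000.00       956.9423     1,913.8846
  3     1,000.00       936.1138     2,808.3414
  4     1,000.00       915.7386     3,662.9544
  5     1,000.00       895.8069     4,479.0345
  6    26,000.00    22,784.0347   136,704.2080
  Σ                 27,466.8706   150,546.6572
P = 27,466.8706; Macaulay duration = 150,546.6572 / 27,466.8706 = 5.48103 half-year periods = 2.74051 years.
Modified duration = D_Mac / (1 + y) = 2.74051 / 1.02225 = 2.68086 years.

2.68 years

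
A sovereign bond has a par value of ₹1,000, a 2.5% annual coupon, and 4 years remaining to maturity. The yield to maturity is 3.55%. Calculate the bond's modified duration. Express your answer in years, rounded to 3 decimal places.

Periodic yield y = 0.0355. First find Macaulay duration:
  t   CF        PV=CF/(1+0.0355)^t    t·PV
  1        25.00        24.1429        24.1429
  2        25.00        23.3152        46.6305
  3        25.00        22.5159        67.5478
  4     1,025.00       891.5043     3,566.0173
  Σ                    961.4784     3,704.3384
P = 961.4784; Macaulay duration = 3,704.3384 / 961.4784 = 3.85275 years.
Modified duration = D_Mac / (1 + y) = 3.85275 / 1.0355 = 3.72067 years.

3.721 years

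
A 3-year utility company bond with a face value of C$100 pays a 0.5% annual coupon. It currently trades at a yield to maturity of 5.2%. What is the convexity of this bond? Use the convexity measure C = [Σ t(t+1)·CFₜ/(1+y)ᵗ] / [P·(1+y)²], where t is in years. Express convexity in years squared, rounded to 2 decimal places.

10.77

With y = 0.052:
  t   CF        PV=CF/(1+0.052)^t    t·PV        t(t+1)·PV
  1         0.50         0.4753         0.4753           0.9506
  2         0.50         0.4518         0.9036           2.7108
  3       100.50        86.3215       258.9644       1,035.8577
  Σ                     87.2486       260.3433       1,039.5190
P = 87.2486.
Convexity = Σ t(t+1)·PV / [P·(1+y)²] = 1,039.5190 / (87.2486 × 1.106704) = 10.76571.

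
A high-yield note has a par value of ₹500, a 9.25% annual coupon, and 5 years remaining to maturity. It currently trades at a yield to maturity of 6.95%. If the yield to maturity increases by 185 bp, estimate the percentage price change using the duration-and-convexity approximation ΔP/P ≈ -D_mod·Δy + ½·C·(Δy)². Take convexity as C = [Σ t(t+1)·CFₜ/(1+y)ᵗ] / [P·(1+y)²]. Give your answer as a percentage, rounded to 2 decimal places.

-7.01%

With y = 0.0695:
  t   CF        PV=CF/(1+0.0695)^t    t·PV        t(t+1)·PV
  1        46.25        43.2445        43.2445          86.4890
  2        46.25        40.4343        80.8686         242.6059
  3        46.25        37.8068       113.4203         453.6810
  4        46.25        35.3499       141.3997         706.9986
  5       546.25       390.3800     1,951.8998      11,711.3985
  Σ                    547.2155     2,330.8329      13,201.1731
P = 547.2155; D_Mac = 4.25944 yrs; D_mod = 3.98265 yrs; C = 21.09078.
Duration effect: -3.98265 × (+0.0185) = -0.073679
Convexity effect: 0.5 × 21.09078 × (0.0185)² = +0.0036092
ΔP/P ≈ -0.073679 + 0.0036092 = -0.070070 = -7.0070%.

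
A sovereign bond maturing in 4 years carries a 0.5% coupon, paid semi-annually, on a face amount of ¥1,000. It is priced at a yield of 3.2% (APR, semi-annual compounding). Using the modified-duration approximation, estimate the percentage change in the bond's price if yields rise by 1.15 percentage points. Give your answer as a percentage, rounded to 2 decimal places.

-4.49%

Periodic yield y = 0.016. Modified duration first:
  t   CF        PV=CF/(1+0.016)^t    t·PV
  1         2.50         2.4606         2.4606
  2         2.50         2.4219         4.8438
  3         2.50         2.3837         7.1512
  4         2.50         2.3462         9.3848
  5         2.50         2.3093        11.5463
  6         2.50         2.2729        13.6373
  7         2.50         2.2371        15.6597
  8     1,002.50       882.9472     7,063.5773
  Σ                    899.3789     7,128.2610
P = 899.3789; D_Mac = 7.92576 half-year periods = 3.96288 yrs; D_mod = 3.96288/(1+0.016) = 3.90047 yrs.
ΔP/P ≈ -D_mod · Δy = -3.90047 × (+0.0115) = -0.044855 = -4.4855%.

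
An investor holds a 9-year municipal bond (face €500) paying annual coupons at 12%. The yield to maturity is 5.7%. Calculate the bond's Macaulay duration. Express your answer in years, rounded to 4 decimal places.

6.4813 years

Periodic yield y = 0.057. Discount each cash flow and weight by its year:
  t   CF        PV=CF/(1+0.057)^t    t·PV
  1        60.00        56.7644        56.7644
  2        60.00        53.7033       107.4067
  3        60.00        50.8073       152.4220
  4        60.00        48.0675       192.2699
  5        60.00        45.4754       227.3769
  6        60.00        43.0231       258.1384
  7        60.00        40.7030       284.9209
  8        60.00        38.5080       308.0643
  9       560.00       340.0268     3,060.2412
  Σ                    717.0788     4,647.6046
Price P = Σ PV = 717.0788.
Macaulay duration = Σ(t·PV) / P = 4,647.6046 / 717.0788 = 6.48130 years.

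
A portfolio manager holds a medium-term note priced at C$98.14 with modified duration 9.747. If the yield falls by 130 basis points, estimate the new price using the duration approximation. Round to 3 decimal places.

C$110.575

Duration approximation: ΔP/P ≈ -D_mod · Δy = -9.747 × (-0.013) = +0.126711.
New price ≈ 98.14 × (1 + 0.126711) = 110.57541754.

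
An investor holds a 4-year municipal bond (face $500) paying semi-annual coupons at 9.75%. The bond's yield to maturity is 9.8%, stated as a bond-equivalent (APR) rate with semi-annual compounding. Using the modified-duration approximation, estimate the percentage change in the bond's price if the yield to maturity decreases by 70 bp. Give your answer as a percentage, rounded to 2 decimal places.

Periodic yield y = 0.049. Modified duration first:
  t   CF        PV=CF/(1+0.049)^t    t·PV
  1       24.375        23.2364        23.2364
  2       24.375        22.1510        44.3020
  3       24.375        21.1163        63.3489
  4       24.375        20.1299        80.5198
  5       24.375        19.1897        95.9483
  6       24.375        18.2933       109.7597
  7       24.375        17.4388       122.0715
  8      524.375       357.6334     2,861.0672
  Σ                    499.1888     3,400.2539
P = 499.1888; D_Mac = 6.81156 half-year periods = 3.40578 yrs; D_mod = 3.40578/(1+0.049) = 3.24669 yrs.
ΔP/P ≈ -D_mod · Δy = -3.24669 × (-0.007) = +0.022727 = +2.2727%.

+2.27%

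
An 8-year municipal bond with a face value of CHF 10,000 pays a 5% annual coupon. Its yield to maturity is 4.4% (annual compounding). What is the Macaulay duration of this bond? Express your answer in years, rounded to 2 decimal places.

Periodic yield y = 0.044. Discount each cash flow and weight by its year:
  t   CF        PV=CF/(1+0.044)^t    t·PV
  1       500.00       478.9272       478.9272
  2       500.00       458.7425       917.4851
  3       500.00       439.4086     1,318.2257
  4       500.00       420.8894     1,683.5577
  5       500.00       403.1508     2,015.7539
  6       500.00       386.1598     2,316.9585
  7       500.00       369.8848     2,589.1938
  8    10,500.00     7,440.2120    59,521.6959
  Σ                 10,397.3751    70,841.7978
Price P = Σ PV = 10,397.3751.
Macaulay duration = Σ(t·PV) / P = 70,841.7978 / 10,397.3751 = 6.81343 years.

6.81 years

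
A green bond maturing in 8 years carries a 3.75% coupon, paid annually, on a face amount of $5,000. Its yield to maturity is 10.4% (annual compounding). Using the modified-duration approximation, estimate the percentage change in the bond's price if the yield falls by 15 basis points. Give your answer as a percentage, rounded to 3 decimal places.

+0.922%

Periodic yield y = 0.104. Modified duration first:
  t   CF        PV=CF/(1+0.104)^t    t·PV
  1       187.50       169.8370       169.8370
  2       187.50       153.8378       307.6756
  3       187.50       139.3459       418.0376
  4       187.50       126.2191       504.8763
  5       187.50       114.3289       571.6443
  6       187.50       103.5588       621.3525
  7       187.50        93.8032       656.6226
  8     5,187.50     2,350.7450    18,805.9601
  Σ                  3,251.6756    22,056.0060
P = 3,251.6756; D_Mac = 6.78297 yrs; D_mod = 6.78297/(1+0.104) = 6.14399 yrs.
ΔP/P ≈ -D_mod · Δy = -6.14399 × (-0.0015) = +0.009216 = +0.9216%.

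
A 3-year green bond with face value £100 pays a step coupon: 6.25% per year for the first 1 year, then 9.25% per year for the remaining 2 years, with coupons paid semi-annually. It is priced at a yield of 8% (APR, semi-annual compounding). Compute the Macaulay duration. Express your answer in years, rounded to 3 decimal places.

Periodic yield y = 0.04. Discount each cash flow and weight by its period:
  t   CF        PV=CF/(1+0.04)^t    t·PV
  1        3.125         3.0048         3.0048
  2        3.125         2.8892         5.7785
  3        4.625         4.1116        12.3348
  4        4.625         3.9535        15.8139
  5        4.625         3.8014        19.0071
  6      104.625        82.6867       496.1199
  Σ                    100.4472       552.0590
Price P = Σ PV = 100.4472.
Macaulay duration = Σ(t·PV) / P = 552.0590 / 100.4472 = 5.49601 half-year periods.
In years: 5.49601 / 2 = 2.74801 years.

2.748 years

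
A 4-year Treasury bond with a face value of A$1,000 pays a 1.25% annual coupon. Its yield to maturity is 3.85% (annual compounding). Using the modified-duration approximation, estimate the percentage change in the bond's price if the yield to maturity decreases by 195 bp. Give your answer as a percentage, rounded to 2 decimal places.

Periodic yield y = 0.0385. Modified duration first:
  t   CF        PV=CF/(1+0.0385)^t    t·PV
  1        12.50        12.0366        12.0366
  2        12.50        11.5904        23.1807
  3        12.50        11.1607        33.4820
  4     1,012.50       870.5005     3,482.0020
  Σ                    905.2881     3,550.7014
P = 905.2881; D_Mac = 3.92218 yrs; D_mod = 3.92218/(1+0.0385) = 3.77677 yrs.
ΔP/P ≈ -D_mod · Δy = -3.77677 × (-0.0195) = +0.073647 = +7.3647%.

+7.36%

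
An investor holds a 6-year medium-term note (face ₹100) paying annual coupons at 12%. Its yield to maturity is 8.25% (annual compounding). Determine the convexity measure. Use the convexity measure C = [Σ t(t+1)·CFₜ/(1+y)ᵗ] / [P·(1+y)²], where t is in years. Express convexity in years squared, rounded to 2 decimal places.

With y = 0.0825:
  t   CF        PV=CF/(1+0.0825)^t    t·PV        t(t+1)·PV
  1        12.00        11.0855        11.0855          22.1709
  2        12.00        10.2406        20.4812          61.4436
  3        12.00         9.4601        28.3804         113.5217
  4        12.00         8.7392        34.9566         174.7832
  5        12.00         8.0731        40.3656         242.1938
  6       112.00        69.6066       417.6398       2,923.4784
  Σ                    117.2051       552.9091       3,537.5915
P = 117.2051.
Convexity = Σ t(t+1)·PV / [P·(1+y)²] = 3,537.5915 / (117.2051 × 1.171806) = 25.75760.

25.76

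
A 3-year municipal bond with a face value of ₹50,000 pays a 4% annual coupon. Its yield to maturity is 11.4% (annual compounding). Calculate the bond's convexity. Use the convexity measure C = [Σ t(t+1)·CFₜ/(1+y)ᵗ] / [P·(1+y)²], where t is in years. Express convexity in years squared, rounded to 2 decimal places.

With y = 0.114:
  t   CF        PV=CF/(1+0.114)^t    t·PV        t(t+1)·PV
  1     2,000.00     1,795.3321     1,795.3321       3,590.6643
  2     2,000.00     1,611.6087     3,223.2175       9,669.6524
  3    52,000.00    37,613.8485   112,841.5455     451,366.1821
  Σ                 41,020.7894   117,860.0952     464,626.4989
P = 41,020.7894.
Convexity = Σ t(t+1)·PV / [P·(1+y)²] = 464,626.4989 / (41,020.7894 × 1.240996) = 9.12703.

9.13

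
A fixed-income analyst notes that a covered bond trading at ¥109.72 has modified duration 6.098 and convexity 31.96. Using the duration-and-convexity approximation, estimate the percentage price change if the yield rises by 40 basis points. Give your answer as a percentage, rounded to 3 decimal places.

Duration effect: -D_mod·Δy = -6.098 × (+0.004) = -0.024392
Convexity effect: ½·C·(Δy)² = 0.5 × 31.96 × (0.004)² = +0.00025568
ΔP/P ≈ -0.024392 + 0.00025568 = -0.02413632
= -2.413632%.

-2.414%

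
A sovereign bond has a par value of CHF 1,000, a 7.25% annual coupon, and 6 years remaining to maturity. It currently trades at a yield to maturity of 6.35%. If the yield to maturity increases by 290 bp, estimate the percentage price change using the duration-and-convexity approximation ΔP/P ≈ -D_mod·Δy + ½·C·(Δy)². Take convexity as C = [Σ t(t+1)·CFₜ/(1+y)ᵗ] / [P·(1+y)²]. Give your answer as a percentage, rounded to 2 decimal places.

-12.64%

With y = 0.0635:
  t   CF        PV=CF/(1+0.0635)^t    t·PV        t(t+1)·PV
  1        72.50        68.1711        68.1711         136.3423
  2        72.50        64.1007       128.2015         384.6044
  3        72.50        60.2734       180.8201         723.2805
  4        72.50        56.6745       226.6982       1,133.4909
  5        72.50        53.2906       266.4530       1,598.7177
  6     1,072.50       741.2630     4,447.5781      31,133.0469
  Σ                  1,043.7734     5,317.9220      35,109.4827
P = 1,043.7734; D_Mac = 5.09490 yrs; D_mod = 4.79069 yrs; C = 29.74015.
Duration effect: -4.79069 × (+0.029) = -0.138930
Convexity effect: 0.5 × 29.74015 × (0.029)² = +0.0125057
ΔP/P ≈ -0.138930 + 0.0125057 = -0.126424 = -12.6424%.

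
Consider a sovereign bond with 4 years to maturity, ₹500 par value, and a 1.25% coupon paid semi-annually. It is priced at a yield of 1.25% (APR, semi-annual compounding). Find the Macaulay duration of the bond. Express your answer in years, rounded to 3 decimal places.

Periodic yield y = 0.00625. Discount each cash flow and weight by its period:
  t   CF        PV=CF/(1+0.00625)^t    t·PV
  1        3.125         3.1056         3.1056
  2        3.125         3.0863         6.1726
  3        3.125         3.0671         9.2014
  4        3.125         3.0481        12.1923
  5        3.125         3.0291        15.1457
  6        3.125         3.0103        18.0620
  7        3.125         2.9916        20.9415
  8      503.125       478.6618     3,829.2942
  Σ                    500.0000     3,914.1153
Price P = Σ PV = 500.0000.
Macaulay duration = Σ(t·PV) / P = 3,914.1153 / 500.0000 = 7.82823 half-year periods.
In years: 7.82823 / 2 = 3.91412 years.

3.914 years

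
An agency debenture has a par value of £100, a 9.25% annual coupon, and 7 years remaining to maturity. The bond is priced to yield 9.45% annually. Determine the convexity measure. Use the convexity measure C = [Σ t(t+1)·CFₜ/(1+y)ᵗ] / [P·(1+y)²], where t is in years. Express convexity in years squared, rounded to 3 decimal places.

With y = 0.0945:
  t   CF        PV=CF/(1+0.0945)^t    t·PV        t(t+1)·PV
  1         9.25         8.4513         8.4513          16.9027
  2         9.25         7.7217        15.4433          46.3299
  3         9.25         7.0550        21.1649          84.6595
  4         9.25         6.4458        25.7833         128.9165
  5         9.25         5.8893        29.4464         176.6787
  6         9.25         5.3808        32.2848         225.9937
  7       109.25        58.0646       406.4519       3,251.6149
  Σ                     99.0084       539.0260       3,931.0960
P = 99.0084.
Convexity = Σ t(t+1)·PV / [P·(1+y)²] = 3,931.0960 / (99.0084 × 1.197930) = 33.14438.

33.144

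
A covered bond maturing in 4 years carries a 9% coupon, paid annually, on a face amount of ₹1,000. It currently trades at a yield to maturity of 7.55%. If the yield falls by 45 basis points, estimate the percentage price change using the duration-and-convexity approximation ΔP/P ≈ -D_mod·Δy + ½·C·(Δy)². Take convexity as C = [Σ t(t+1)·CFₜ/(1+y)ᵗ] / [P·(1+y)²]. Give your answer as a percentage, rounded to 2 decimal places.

With y = 0.0755:
  t   CF        PV=CF/(1+0.0755)^t    t·PV        t(t+1)·PV
  1        90.00        83.6820        83.6820         167.3640
  2        90.00        77.8075       155.6151         466.8452
  3        90.00        72.3455       217.0364         868.1455
  4     1,090.00       814.6758     3,258.7034      16,293.5169
  Σ                  1,048.5108     3,715.0368      17,795.8716
P = 1,048.5108; D_Mac = 3.54316 yrs; D_mod = 3.29443 yrs; C = 14.67322.
Duration effect: -3.29443 × (-0.0045) = +0.014825
Convexity effect: 0.5 × 14.67322 × (-0.0045)² = +0.0001486
ΔP/P ≈ +0.014825 + 0.0001486 = +0.014973 = +1.4973%.

+1.50%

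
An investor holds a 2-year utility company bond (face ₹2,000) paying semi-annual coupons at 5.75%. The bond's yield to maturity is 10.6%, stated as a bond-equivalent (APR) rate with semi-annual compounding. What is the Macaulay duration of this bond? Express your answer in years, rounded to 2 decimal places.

Periodic yield y = 0.053. Discount each cash flow and weight by its period:
  t   CF        PV=CF/(1+0.053)^t    t·PV
  1        57.50        54.6059        54.6059
  2        57.50        51.8574       103.7149
  3        57.50        49.2473       147.7420
  4     2,057.50     1,673.5025     6,694.0099
  Σ                  1,829.2131     7,000.0727
Price P = Σ PV = 1,829.2131.
Macaulay duration = Σ(t·PV) / P = 7,000.0727 / 1,829.2131 = 3.82682 half-year periods.
In years: 3.82682 / 2 = 1.91341 years.

1.91 years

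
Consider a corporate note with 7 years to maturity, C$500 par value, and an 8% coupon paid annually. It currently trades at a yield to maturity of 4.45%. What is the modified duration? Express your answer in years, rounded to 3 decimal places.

Periodic yield y = 0.0445. First find Macaulay duration:
  t   CF        PV=CF/(1+0.0445)^t    t·PV
  1        40.00        38.2958        38.2958
  2        40.00        36.6643        73.3286
  3        40.00        35.1022       105.3067
  4        40.00        33.6067       134.4269
  5        40.00        32.1749       160.8747
  6        40.00        30.8042       184.8249
  7       540.00       398.1389     2,786.9725
  Σ                    604.7871     3,484.0302
P = 604.7871; Macaulay duration = 3,484.0302 / 604.7871 = 5.76075 years.
Modified duration = D_Mac / (1 + y) = 5.76075 / 1.0445 = 5.51532 years.

5.515 years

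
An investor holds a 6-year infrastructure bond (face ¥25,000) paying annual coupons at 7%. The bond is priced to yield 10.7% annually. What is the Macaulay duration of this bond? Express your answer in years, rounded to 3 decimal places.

5.009 years

Periodic yield y = 0.107. Discount each cash flow and weight by its year:
  t   CF        PV=CF/(1+0.107)^t    t·PV
  1     1,750.00     1,580.8491     1,580.8491
  2     1,750.00     1,428.0480     2,856.0960
  3     1,750.00     1,290.0163     3,870.0488
  4     1,750.00     1,165.3263     4,661.3054
  5     1,750.00     1,052.6887     5,263.4433
  6    26,750.00    14,535.7706    87,214.6237
  Σ                 21,052.6990   105,446.3664
Price P = Σ PV = 21,052.6990.
Macaulay duration = Σ(t·PV) / P = 105,446.3664 / 21,052.6990 = 5.00869 years.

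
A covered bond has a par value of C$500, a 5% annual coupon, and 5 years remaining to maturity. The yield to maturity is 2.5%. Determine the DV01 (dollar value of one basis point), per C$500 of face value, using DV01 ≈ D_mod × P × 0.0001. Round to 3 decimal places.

C$0.249

Periodic yield y = 0.025.
  t   CF        PV=CF/(1+0.025)^t    t·PV
  1        25.00        24.3902        24.3902
  2        25.00        23.7954        47.5907
  3        25.00        23.2150        69.6450
  4        25.00        22.6488        90.5951
  5       525.00       464.0235     2,320.1175
  Σ                    558.0729     2,552.3385
P = 558.0729; D_Mac = 4.57349 yrs; D_mod = 4.46194 yrs.
DV01 ≈ 4.46194 × 558.0729 × 0.0001 = 0.249009.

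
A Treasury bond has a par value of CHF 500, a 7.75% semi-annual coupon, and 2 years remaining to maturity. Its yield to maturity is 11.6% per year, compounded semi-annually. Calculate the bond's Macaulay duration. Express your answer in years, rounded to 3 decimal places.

Periodic yield y = 0.058. Discount each cash flow and weight by its period:
  t   CF        PV=CF/(1+0.058)^t    t·PV
  1       19.375        18.3129        18.3129
  2       19.375        17.3089        34.6179
  3       19.375        16.3601        49.0802
  4      519.375       414.5132     1,658.0528
  Σ                    466.4950     1,760.0637
Price P = Σ PV = 466.4950.
Macaulay duration = Σ(t·PV) / P = 1,760.0637 / 466.4950 = 3.77295 half-year periods.
In years: 3.77295 / 2 = 1.88648 years.

1.886 years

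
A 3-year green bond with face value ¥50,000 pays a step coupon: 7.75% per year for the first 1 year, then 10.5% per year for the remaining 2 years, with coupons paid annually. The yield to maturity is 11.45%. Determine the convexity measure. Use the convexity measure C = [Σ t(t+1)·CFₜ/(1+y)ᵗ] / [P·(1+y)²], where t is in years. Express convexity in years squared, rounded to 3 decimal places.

With y = 0.1145:
  t   CF        PV=CF/(1+0.1145)^t    t·PV        t(t+1)·PV
  1     3,875.00     3,476.8955     3,476.8955       6,953.7909
  2     5,250.00     4,226.6779     8,453.3559      25,360.0677
  3    55,250.00    39,910.9499   119,732.8496     478,931.3983
  Σ                 47,614.5233   131,663.1009     511,245.2570
P = 47,614.5233.
Convexity = Σ t(t+1)·PV / [P·(1+y)²] = 511,245.2570 / (47,614.5233 × 1.242110) = 8.64430.

8.644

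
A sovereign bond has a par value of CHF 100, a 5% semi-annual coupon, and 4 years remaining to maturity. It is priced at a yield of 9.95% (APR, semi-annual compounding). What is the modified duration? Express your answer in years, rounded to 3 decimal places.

Periodic yield y = 0.04975. First find Macaulay duration:
  t   CF        PV=CF/(1+0.04975)^t    t·PV
  1         2.50         2.3815         2.3815
  2         2.50         2.2687         4.5373
  3         2.50         2.1611         6.4834
  4         2.50         2.0587         8.2349
  5         2.50         1.9611         9.8057
  6         2.50         1.8682        11.2092
  7         2.50         1.7797        12.4577
  8       102.50        69.5083       556.0666
  Σ                     83.9874       611.1763
P = 83.9874; Macaulay duration = 611.1763 / 83.9874 = 7.27700 half-year periods = 3.63850 years.
Modified duration = D_Mac / (1 + y) = 3.63850 / 1.04975 = 3.46606 years.

3.466 years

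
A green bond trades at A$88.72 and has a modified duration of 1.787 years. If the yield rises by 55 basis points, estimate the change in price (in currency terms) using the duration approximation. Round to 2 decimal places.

Duration approximation: ΔP/P ≈ -D_mod · Δy = -1.787 × (+0.0055) = -0.0098285.
ΔP ≈ 88.72 × (-0.0098285) = -0.87198452.

-A$0.87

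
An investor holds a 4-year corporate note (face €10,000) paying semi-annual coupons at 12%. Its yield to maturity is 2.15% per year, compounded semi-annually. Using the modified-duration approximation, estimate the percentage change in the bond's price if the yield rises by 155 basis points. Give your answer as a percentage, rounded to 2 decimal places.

Periodic yield y = 0.01075. Modified duration first:
  t   CF        PV=CF/(1+0.01075)^t    t·PV
  1       600.00       593.6186       593.6186
  2       600.00       587.3051     1,174.6101
  3       600.00       581.0587     1,743.1761
  4       600.00       574.8787     2,299.5150
  5       600.00       568.7645     2,843.8226
  6       600.00       562.7153     3,376.2920
  7       600.00       556.7305     3,897.1134
  8    10,600.00     9,730.9640    77,847.7119
  Σ                 13,756.0354    93,775.8597
P = 13,756.0354; D_Mac = 6.81707 half-year periods = 3.40854 yrs; D_mod = 3.40854/(1+0.01075) = 3.37228 yrs.
ΔP/P ≈ -D_mod · Δy = -3.37228 × (+0.0155) = -0.052270 = -5.2270%.

-5.23%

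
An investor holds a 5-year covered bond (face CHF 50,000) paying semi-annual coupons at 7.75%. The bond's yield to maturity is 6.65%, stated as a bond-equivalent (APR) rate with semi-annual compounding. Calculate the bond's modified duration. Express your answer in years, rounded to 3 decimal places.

4.122 years

Periodic yield y = 0.03325. First find Macaulay duration:
  t   CF        PV=CF/(1+0.03325)^t    t·PV
  1     1,937.50     1,875.1512     1,875.1512
  2     1,937.50     1,814.8088     3,629.6177
  3     1,937.50     1,756.4083     5,269.2248
  4     1,937.50     1,699.8870     6,799.5480
  5     1,937.50     1,645.1846     8,225.9231
  6     1,937.50     1,592.2426     9,553.4553
  7     1,937.50     1,541.0042    10,787.0292
  8     1,937.50     1,491.4146    11,931.3171
  9     1,937.50     1,443.4209    12,990.7880
  10   51,937.50    37,447.8511   374,478.5113
  Σ                 52,307.3733   445,540.5656
P = 52,307.3733; Macaulay duration = 445,540.5656 / 52,307.3733 = 8.51774 half-year periods = 4.25887 years.
Modified duration = D_Mac / (1 + y) = 4.25887 / 1.03325 = 4.12182 years.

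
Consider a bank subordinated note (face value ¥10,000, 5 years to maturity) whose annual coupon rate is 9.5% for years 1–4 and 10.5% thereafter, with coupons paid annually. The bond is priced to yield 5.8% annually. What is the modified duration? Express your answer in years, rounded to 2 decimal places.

4.04 years

Periodic yield y = 0.058. First find Macaulay duration:
  t   CF        PV=CF/(1+0.058)^t    t·PV
  1       950.00       897.9206       897.9206
  2       950.00       848.6962     1,697.3924
  3       950.00       802.1703     2,406.5110
  4       950.00       758.1950     3,032.7801
  5    11,050.00     8,335.5438    41,677.7192
  Σ                 11,642.5260    49,712.3234
P = 11,642.5260; Macaulay duration = 49,712.3234 / 11,642.5260 = 4.26989 years.
Modified duration = D_Mac / (1 + y) = 4.26989 / 1.058 = 4.03581 years.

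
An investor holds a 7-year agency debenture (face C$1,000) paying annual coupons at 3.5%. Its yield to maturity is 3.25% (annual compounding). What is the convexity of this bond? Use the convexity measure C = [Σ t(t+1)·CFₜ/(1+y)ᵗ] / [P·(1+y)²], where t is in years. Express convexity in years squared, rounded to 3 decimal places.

With y = 0.0325:
  t   CF        PV=CF/(1+0.0325)^t    t·PV        t(t+1)·PV
  1        35.00        33.8983        33.8983          67.7966
  2        35.00        32.8313        65.6626         196.9877
  3        35.00        31.7979        95.3936         381.5743
  4        35.00        30.7970       123.1878         615.9391
  5        35.00        29.8276       149.1378         894.8268
  6        35.00        28.8887       173.3321       1,213.3245
  7     1,035.00       827.3894     5,791.7255      46,333.8037
  Σ                  1,015.4300     6,432.3376      49,704.2528
P = 1,015.4300.
Convexity = Σ t(t+1)·PV / [P·(1+y)²] = 49,704.2528 / (1,015.4300 × 1.066056) = 45.91594.

45.916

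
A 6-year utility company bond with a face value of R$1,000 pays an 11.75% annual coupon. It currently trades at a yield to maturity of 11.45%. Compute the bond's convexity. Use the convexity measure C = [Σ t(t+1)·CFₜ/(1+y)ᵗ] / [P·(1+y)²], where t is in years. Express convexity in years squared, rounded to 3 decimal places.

23.744

With y = 0.1145:
  t   CF        PV=CF/(1+0.1145)^t    t·PV        t(t+1)·PV
  1       117.50       105.4284       105.4284         210.8569
  2       117.50        94.5971       189.1942         567.5825
  3       117.50        84.8785       254.6355       1,018.5419
  4       117.50        76.1584       304.6334       1,523.1672
  5       117.50        68.3341       341.6705       2,050.0231
  6     1,117.50       583.1323     3,498.7938      24,491.5564
  Σ                  1,012.5288     4,694.3558      29,861.7280
P = 1,012.5288.
Convexity = Σ t(t+1)·PV / [P·(1+y)²] = 29,861.7280 / (1,012.5288 × 1.242110) = 23.74365.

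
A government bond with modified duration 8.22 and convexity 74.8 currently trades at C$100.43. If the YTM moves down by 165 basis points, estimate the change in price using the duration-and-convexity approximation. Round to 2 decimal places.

+C$14.64

Duration effect: -D_mod·Δy = -8.22 × (-0.0165) = +0.135630
Convexity effect: ½·C·(Δy)² = 0.5 × 74.8 × (-0.0165)² = +0.01018215
ΔP/P ≈ +0.135630 + 0.01018215 = +0.14581215
ΔP ≈ 100.43 × (+0.14581215) = +14.6439142245.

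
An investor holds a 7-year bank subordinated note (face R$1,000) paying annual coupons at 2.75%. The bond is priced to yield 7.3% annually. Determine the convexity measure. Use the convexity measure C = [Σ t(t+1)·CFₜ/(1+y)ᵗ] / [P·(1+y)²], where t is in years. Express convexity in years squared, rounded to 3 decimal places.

With y = 0.073:
  t   CF        PV=CF/(1+0.073)^t    t·PV        t(t+1)·PV
  1        27.50        25.6291        25.6291          51.2582
  2        27.50        23.8854        47.7709         143.3126
  3        27.50        22.2604        66.7813         267.1251
  4        27.50        20.7460        82.9839         414.9195
  5        27.50        19.3346        96.6728         580.0365
  6        27.50        18.0192       108.1149         756.8044
  7     1,027.50       627.4567     4,392.1971      35,137.5765
  Σ                    757.3313     4,820.1499      37,351.0328
P = 757.3313.
Convexity = Σ t(t+1)·PV / [P·(1+y)²] = 37,351.0328 / (757.3313 × 1.151329) = 42.83682.

42.837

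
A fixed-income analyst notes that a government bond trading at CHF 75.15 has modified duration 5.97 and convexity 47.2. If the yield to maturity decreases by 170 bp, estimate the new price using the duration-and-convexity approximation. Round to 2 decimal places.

CHF 83.29

Duration effect: -D_mod·Δy = -5.97 × (-0.017) = +0.101490
Convexity effect: ½·C·(Δy)² = 0.5 × 47.2 × (-0.017)² = +0.0068204
ΔP/P ≈ +0.101490 + 0.0068204 = +0.1083104
New price ≈ 75.15 × (1 + 0.1083104) = 83.28952656.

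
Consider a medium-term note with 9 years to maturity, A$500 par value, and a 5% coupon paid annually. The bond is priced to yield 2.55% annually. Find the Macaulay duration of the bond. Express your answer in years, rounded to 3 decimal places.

7.613 years

Periodic yield y = 0.0255. Discount each cash flow and weight by its year:
  t   CF        PV=CF/(1+0.0255)^t    t·PV
  1        25.00        24.3784        24.3784
  2        25.00        23.7722        47.5443
  3        25.00        23.1810        69.5431
  4        25.00        22.6046        90.4185
  5        25.00        22.0425       110.2127
  6        25.00        21.4944       128.9666
  7        25.00        20.9600       146.7197
  8        25.00        20.4388       163.5101
  9       525.00       418.5413     3,766.8717
  Σ                    597.4132     4,548.1652
Price P = Σ PV = 597.4132.
Macaulay duration = Σ(t·PV) / P = 4,548.1652 / 597.4132 = 7.61310 years.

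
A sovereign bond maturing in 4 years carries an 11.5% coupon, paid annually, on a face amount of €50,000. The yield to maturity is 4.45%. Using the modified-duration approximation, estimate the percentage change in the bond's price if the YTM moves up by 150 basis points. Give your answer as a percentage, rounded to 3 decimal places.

Periodic yield y = 0.0445. Modified duration first:
  t   CF        PV=CF/(1+0.0445)^t    t·PV
  1     5,750.00     5,505.0263     5,505.0263
  2     5,750.00     5,270.4895    10,540.9791
  3     5,750.00     5,045.9450    15,137.8350
  4    55,750.00    46,839.3753   187,357.5013
  Σ                 62,660.8362   218,541.3417
P = 62,660.8362; D_Mac = 3.48769 yrs; D_mod = 3.48769/(1+0.0445) = 3.33910 yrs.
ΔP/P ≈ -D_mod · Δy = -3.33910 × (+0.015) = -0.050086 = -5.0086%.

-5.009%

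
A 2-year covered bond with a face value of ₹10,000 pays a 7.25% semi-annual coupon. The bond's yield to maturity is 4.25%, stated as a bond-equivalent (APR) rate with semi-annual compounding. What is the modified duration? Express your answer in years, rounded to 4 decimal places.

1.8611 years

Periodic yield y = 0.02125. First find Macaulay duration:
  t   CF        PV=CF/(1+0.02125)^t    t·PV
  1       362.50       354.9572       354.9572
  2       362.50       347.5713       695.1425
  3       362.50       340.3391     1,021.0172
  4    10,362.50     9,526.5635    38,106.2539
  Σ                 10,569.4310    40,177.3708
P = 10,569.4310; Macaulay duration = 40,177.3708 / 10,569.4310 = 3.80128 half-year periods = 1.90064 years.
Modified duration = D_Mac / (1 + y) = 1.90064 / 1.02125 = 1.86109 years.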